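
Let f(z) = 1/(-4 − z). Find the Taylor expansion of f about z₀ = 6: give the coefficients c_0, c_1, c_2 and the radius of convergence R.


Let w = z − z₀, so z = z₀ + w.
Then -4 − z = -4 − (z₀ + w) = (-4 − z₀) − w = -10 − w.
f(z) = 1/(-10 − w) = (1/(-10)) · 1/(1 − w/(-10)) = Σ_{n≥0} w^n / (-10)^(n+1).
So c_n = 1/(-10)^(n+1):
  c_0 = 1/(-10)^1 = -1/10.
  c_1 = 1/(-10)^2 = 1/100.
  c_2 = 1/(-10)^3 = -1/1000.
The series is valid for |w/d| < 1, i.e. |z − z₀| < |d|.
Radius of convergence: R = |-4 − z₀| = |-10| = 10 (distance from z₀ to the singularity z = -4).

c_0 = -1/10, c_1 = 1/100, c_2 = -1/1000; R = 10.


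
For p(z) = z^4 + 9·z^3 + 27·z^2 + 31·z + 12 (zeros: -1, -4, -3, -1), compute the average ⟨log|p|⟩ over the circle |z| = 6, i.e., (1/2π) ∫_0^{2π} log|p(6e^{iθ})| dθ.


Zeros: -4, -3, -1, -1; r = 6.
Inside |z| < r: -4, -3, -1, -1. Outside (|z| ≥ r): ∅.
p(0) = 12, so log|p(0)| = log(12) = 2.4849.
Apply Jensen: I(r) = log|p(0)| + Σ_k log(r/|z_k|), summed over zeros inside |z| < r.
  log(r/|z_k|) for z_k = -1: log(6/1) = 1.7918
  log(r/|z_k|) for z_k = -4: log(6/4) = 0.4055
  log(r/|z_k|) for z_k = -3: log(6/3) = 0.6931
  log(r/|z_k|) for z_k = -1: log(6/1) = 1.7918
Sum over inside zeros: 4.6821.
I(r) = log|p(0)| + (inside sum) = 2.4849 + 4.6821 = 7.1670.
Closed form (all zeros inside, monic): I(r) = n·log(r) = 4·log(6) = 7.1670. ✓

I(r) ≈ 7.1670.


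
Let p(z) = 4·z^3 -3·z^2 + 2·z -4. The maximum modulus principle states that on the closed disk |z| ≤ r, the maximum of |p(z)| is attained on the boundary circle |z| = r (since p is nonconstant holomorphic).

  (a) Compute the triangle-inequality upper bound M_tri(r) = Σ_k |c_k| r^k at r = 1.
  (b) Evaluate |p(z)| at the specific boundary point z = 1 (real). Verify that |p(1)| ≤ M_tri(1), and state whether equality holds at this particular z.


Coefficients: c_0 = -4, c_1 = 2, c_2 = -3, c_3 = 4. Radius r = 1.
Part (a). Triangle bound: M_tri(r) = Σ_k |c_k| r^k
  = |-4|·1^0 + |2|·1^1 + |-3|·1^2 + |4|·1^3
  = 4 + 2 + 3 + 4 = 13.
This bounds M(r) := max_{|z|=r} |p(z)| from above; equality holds iff all terms c_k z^k can be made to align in phase at a single z on |z|=r.
Part (b). At z = 1 (real, on the circle |z| = r):
  p(1) = (-4)·1^0 + (2)·1^1 + (-3)·1^2 + (4)·1^3 = -1.
  |p(1)| = 1.
Check: |p(1)| = 1 ≤ 13 = M_tri(1). ✓ Equality does not hold at z = 1 (the coefficients have mixed signs, so the terms do not all align in phase there).

M_tri(1) = 13; |p(1)| = 1; equality at z=1: no.


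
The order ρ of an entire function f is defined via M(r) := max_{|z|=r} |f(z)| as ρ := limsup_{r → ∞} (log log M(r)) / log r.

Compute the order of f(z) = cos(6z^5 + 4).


Write cos(w) = (e^{iw} ± e^{−iw})/(2 or 2i), so |cos(w)| ≤ e^{|w|}. With w = 6z^5 + 4, |w| ≤ 6r^5 + 4 on |z|=r, giving M(r) ≤ e^{6r^5 + 4} and ρ ≤ 5. For the lower bound, choose z on |z|=r with 6z^5 purely imaginary of modulus 6r^5; then |cos(6z^5 + 4)| grows like e^{6r^5}/2, so ρ ≥ 5. Hence ρ = 5.
Therefore ρ = 5.

Order ρ = 5.


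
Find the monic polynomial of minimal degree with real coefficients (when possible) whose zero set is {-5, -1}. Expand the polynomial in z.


The polynomial is p(z) = ∏_{α ∈ S} (z − α), where S = {-5, -1}.
Expanding the product yields: p(z) = z^2 + 6·z + 5.
The resulting polynomial has degree 2 and real coefficients as required.

p(z) = z^2 + 6·z + 5.


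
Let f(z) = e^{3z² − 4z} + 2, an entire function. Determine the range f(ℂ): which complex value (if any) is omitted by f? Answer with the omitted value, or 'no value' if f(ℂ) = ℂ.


Little Picard bounds the complement of f(ℂ) to at most one point.
The exponent g(z) = 3z² − 4z is a nonconstant polynomial, hence surjective onto ℂ. So e^{g(z)} takes every value in {e^w : w ∈ ℂ} = ℂ ∖ {0}. Adding 2 shifts the range to ℂ ∖ {2}. f omits exactly 2.

Omitted value: 2.


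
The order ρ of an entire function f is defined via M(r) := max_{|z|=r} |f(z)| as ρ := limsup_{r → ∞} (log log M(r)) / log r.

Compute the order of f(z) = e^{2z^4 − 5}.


|e^{2z^4 − 5}| = e^{Re(2·z^4) + -5} ≤ e^{2|z|^4 + -5} = e^{2r^4 + -5} on |z| = r, so ρ ≤ 4. Choosing z on |z|=r so that 2·z^4 is real positive (always possible by picking arg z appropriately) gives |f(z)| = e^{2r^4 + -5}, matching the bound. The additive constant -5 does not affect log log M(r) ~ 4·log r. Hence ρ = 4.
Therefore ρ = 4.

Order ρ = 4.


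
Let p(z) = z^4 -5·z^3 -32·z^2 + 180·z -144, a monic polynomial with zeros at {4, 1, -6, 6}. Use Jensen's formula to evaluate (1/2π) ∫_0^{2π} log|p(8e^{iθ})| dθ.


Zeros: -6, 1, 4, 6; r = 8.
Inside |z| < r: -6, 1, 4, 6. Outside (|z| ≥ r): ∅.
p(0) = -144, so log|p(0)| = log(144) = 4.9698.
Apply Jensen: I(r) = log|p(0)| + Σ_k log(r/|z_k|), summed over zeros inside |z| < r.
  log(r/|z_k|) for z_k = 4: log(8/4) = 0.6931
  log(r/|z_k|) for z_k = 1: log(8/1) = 2.0794
  log(r/|z_k|) for z_k = -6: log(8/6) = 0.2877
  log(r/|z_k|) for z_k = 6: log(8/6) = 0.2877
Sum over inside zeros: 3.3480.
I(r) = log|p(0)| + (inside sum) = 4.9698 + 3.3480 = 8.3178.
Closed form (all zeros inside, monic): I(r) = n·log(r) = 4·log(8) = 8.3178. ✓

I(r) ≈ 8.3178.


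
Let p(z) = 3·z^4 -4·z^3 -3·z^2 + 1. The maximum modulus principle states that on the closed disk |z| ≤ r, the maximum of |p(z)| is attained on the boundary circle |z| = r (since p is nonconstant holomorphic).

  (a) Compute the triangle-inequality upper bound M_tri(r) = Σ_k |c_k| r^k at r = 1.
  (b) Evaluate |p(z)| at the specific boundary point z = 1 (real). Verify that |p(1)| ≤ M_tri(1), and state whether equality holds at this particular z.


Coefficients: c_0 = 1, c_1 = 0, c_2 = -3, c_3 = -4, c_4 = 3. Radius r = 1.
Part (a). Triangle bound: M_tri(r) = Σ_k |c_k| r^k
  = |1|·1^0 + |0|·1^1 + |-3|·1^2 + |-4|·1^3 + |3|·1^4
  = 1 + 0 + 3 + 4 + 3 = 11.
This bounds M(r) := max_{|z|=r} |p(z)| from above; equality holds iff all terms c_k z^k can be made to align in phase at a single z on |z|=r.
Part (b). At z = 1 (real, on the circle |z| = r):
  p(1) = (1)·1^0 + (0)·1^1 + (-3)·1^2 + (-4)·1^3 + (3)·1^4 = -3.
  |p(1)| = 3.
Check: |p(1)| = 3 ≤ 11 = M_tri(1). ✓ Equality does not hold at z = 1 (the coefficients have mixed signs, so the terms do not all align in phase there).

M_tri(1) = 11; |p(1)| = 3; equality at z=1: no.


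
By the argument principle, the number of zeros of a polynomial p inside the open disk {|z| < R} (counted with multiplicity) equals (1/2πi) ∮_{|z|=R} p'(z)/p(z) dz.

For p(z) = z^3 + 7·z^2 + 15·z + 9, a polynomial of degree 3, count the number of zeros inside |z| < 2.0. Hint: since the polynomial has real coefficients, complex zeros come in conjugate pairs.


The zeros of p are: -3, -1, -3.
Their magnitudes are: 3, 1, 3.
Zeros with |z| < R = 2.0: -1.
Count = 1.
By the argument principle, (1/2πi) ∮_{|z|=R} p'(z)/p(z) dz equals exactly this count.

Number of zeros inside |z| < 2.0: 1.


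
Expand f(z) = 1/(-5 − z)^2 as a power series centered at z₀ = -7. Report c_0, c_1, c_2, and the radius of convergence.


Let w = z − z₀, so z = z₀ + w.
Then -5 − z = -5 − (z₀ + w) = (-5 − z₀) − w = 2 − w.
f(z) = 1/(2 − w)^2 = (1/(2)^2) · (1 − w/(2))^{−2}.
By the binomial series (1−u)^{−2} = Σ_{n≥0} C(n+1, 1) u^n for |u|<1, with u = w/(2):
  c_n = C(n+1, 1) / (2)^(n+2).
  c_0 = 1/(2)^2 = 1/4.
  c_1 = 2/(2)^3 = 1/4.
  c_2 = 3/(2)^4 = 3/16.
The series is valid for |w/d| < 1, i.e. |z − z₀| < |d|.
Radius of convergence: R = |-5 − z₀| = |2| = 2 (distance from z₀ to the singularity z = -5).

c_0 = 1/4, c_1 = 1/4, c_2 = 3/16; R = 2.


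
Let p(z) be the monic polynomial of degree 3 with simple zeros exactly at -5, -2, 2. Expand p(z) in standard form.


The polynomial is p(z) = ∏_{α ∈ S} (z − α), where S = {-5, -2, 2}.
Expanding the product yields: p(z) = z^3 + 5·z^2 -4·z -20.
The resulting polynomial has degree 3 and real coefficients as required.

p(z) = z^3 + 5·z^2 -4·z -20.


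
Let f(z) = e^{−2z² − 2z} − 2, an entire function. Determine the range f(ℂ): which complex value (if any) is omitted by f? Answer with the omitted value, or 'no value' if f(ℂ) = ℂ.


Little Picard bounds the complement of f(ℂ) to at most one point.
The exponent g(z) = −2z² − 2z is a nonconstant polynomial, hence surjective onto ℂ. So e^{g(z)} takes every value in {e^w : w ∈ ℂ} = ℂ ∖ {0}. Adding -2 shifts the range to ℂ ∖ {-2}. f omits exactly -2.

Omitted value: -2.


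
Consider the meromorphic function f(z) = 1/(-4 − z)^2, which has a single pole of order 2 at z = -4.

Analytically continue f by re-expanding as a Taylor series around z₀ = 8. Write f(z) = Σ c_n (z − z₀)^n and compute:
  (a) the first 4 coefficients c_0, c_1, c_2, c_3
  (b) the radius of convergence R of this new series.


Let w = z − z₀, so z = z₀ + w.
Then -4 − z = -4 − (z₀ + w) = (-4 − z₀) − w = -12 − w.
f(z) = 1/(-12 − w)^2 = (1/(-12)^2) · (1 − w/(-12))^{−2}.
By the binomial series (1−u)^{−2} = Σ_{n≥0} C(n+1, 1) u^n for |u|<1, with u = w/(-12):
  c_n = C(n+1, 1) / (-12)^(n+2).
  c_0 = 1/(-12)^2 = 1/144.
  c_1 = 2/(-12)^3 = -1/864.
  c_2 = 3/(-12)^4 = 1/6912.
  c_3 = 4/(-12)^5 = -1/62208.
The series is valid for |w/d| < 1, i.e. |z − z₀| < |d|.
Radius of convergence: R = |-4 − z₀| = |-12| = 12 (distance from z₀ to the singularity z = -4).

c_0 = 1/144, c_1 = -1/864, c_2 = 1/6912, c_3 = -1/62208; R = 12.


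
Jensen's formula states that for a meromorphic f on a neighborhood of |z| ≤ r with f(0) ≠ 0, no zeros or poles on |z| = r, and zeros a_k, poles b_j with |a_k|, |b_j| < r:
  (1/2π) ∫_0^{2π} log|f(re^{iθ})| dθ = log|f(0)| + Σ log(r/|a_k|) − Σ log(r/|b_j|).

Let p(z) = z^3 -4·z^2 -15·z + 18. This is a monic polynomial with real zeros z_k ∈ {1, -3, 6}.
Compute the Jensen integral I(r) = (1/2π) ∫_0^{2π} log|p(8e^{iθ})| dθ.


Zeros: -3, 1, 6; r = 8.
Inside |z| < r: -3, 1, 6. Outside (|z| ≥ r): ∅.
p(0) = 18, so log|p(0)| = log(18) = 2.8904.
Apply Jensen: I(r) = log|p(0)| + Σ_k log(r/|z_k|), summed over zeros inside |z| < r.
  log(r/|z_k|) for z_k = 1: log(8/1) = 2.0794
  log(r/|z_k|) for z_k = -3: log(8/3) = 0.9808
  log(r/|z_k|) for z_k = 6: log(8/6) = 0.2877
Sum over inside zeros: 3.3480.
I(r) = log|p(0)| + (inside sum) = 2.8904 + 3.3480 = 6.2383.
Closed form (all zeros inside, monic): I(r) = n·log(r) = 3·log(8) = 6.2383. ✓

I(r) ≈ 6.2383.


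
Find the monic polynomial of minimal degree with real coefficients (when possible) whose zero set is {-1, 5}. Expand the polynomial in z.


The polynomial is p(z) = ∏_{α ∈ S} (z − α), where S = {-1, 5}.
Expanding the product yields: p(z) = z^2 -4·z -5.
The resulting polynomial has degree 2 and real coefficients as required.

p(z) = z^2 -4·z -5.


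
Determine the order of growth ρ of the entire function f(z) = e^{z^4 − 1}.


|e^{z^4 − 1}| = e^{Re(1·z^4) + -1} ≤ e^{1|z|^4 + -1} = e^{1r^4 + -1} on |z| = r, so ρ ≤ 4. Choosing z on |z|=r so that 1·z^4 is real positive (always possible by picking arg z appropriately) gives |f(z)| = e^{1r^4 + -1}, matching the bound. The additive constant -1 does not affect log log M(r) ~ 4·log r. Hence ρ = 4.
Therefore ρ = 4.

Order ρ = 4.


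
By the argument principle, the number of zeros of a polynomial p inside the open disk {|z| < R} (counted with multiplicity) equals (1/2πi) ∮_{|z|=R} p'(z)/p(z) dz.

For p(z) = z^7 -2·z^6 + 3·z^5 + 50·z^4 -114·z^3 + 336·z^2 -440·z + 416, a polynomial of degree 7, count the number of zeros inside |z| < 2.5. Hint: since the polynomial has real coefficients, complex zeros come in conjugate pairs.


The zeros of p are: (1 + 1i), (1 - 1i), (2 + 3i), (2 - 3i), -4, (0 + 2i), (0 - 2i).
Their magnitudes are: 1.414, 1.414, 3.606, 3.606, 4, 2, 2.
Zeros with |z| < R = 2.5: (1 + 1i), (1 - 1i), (0 + 2i), (0 - 2i).
Count = 4.
By the argument principle, (1/2πi) ∮_{|z|=R} p'(z)/p(z) dz equals exactly this count.

Number of zeros inside |z| < 2.5: 4.


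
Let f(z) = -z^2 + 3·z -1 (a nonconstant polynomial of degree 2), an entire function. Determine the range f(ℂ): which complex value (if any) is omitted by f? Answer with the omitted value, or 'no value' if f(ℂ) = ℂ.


Little Picard bounds the complement of f(ℂ) to at most one point.
For every w ∈ ℂ, the equation p(z) − w = 0 is a nonconstant polynomial in z and hence has at least one root by the fundamental theorem of algebra. So p is surjective onto ℂ, omitting no value.

Omitted value: no value.


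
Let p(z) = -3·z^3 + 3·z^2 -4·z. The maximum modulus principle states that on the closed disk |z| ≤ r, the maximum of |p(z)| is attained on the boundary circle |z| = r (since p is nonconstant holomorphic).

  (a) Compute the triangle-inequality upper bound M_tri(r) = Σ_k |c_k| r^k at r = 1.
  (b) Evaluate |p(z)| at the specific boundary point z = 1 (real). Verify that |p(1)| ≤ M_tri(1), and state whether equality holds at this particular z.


Coefficients: c_0 = 0, c_1 = -4, c_2 = 3, c_3 = -3. Radius r = 1.
Part (a). Triangle bound: M_tri(r) = Σ_k |c_k| r^k
  = |0|·1^0 + |-4|·1^1 + |3|·1^2 + |-3|·1^3
  = 0 + 4 + 3 + 3 = 10.
This bounds M(r) := max_{|z|=r} |p(z)| from above; equality holds iff all terms c_k z^k can be made to align in phase at a single z on |z|=r.
Part (b). At z = 1 (real, on the circle |z| = r):
  p(1) = (0)·1^0 + (-4)·1^1 + (3)·1^2 + (-3)·1^3 = -4.
  |p(1)| = 4.
Check: |p(1)| = 4 ≤ 10 = M_tri(1). ✓ Equality does not hold at z = 1 (the coefficients have mixed signs, so the terms do not all align in phase there).

M_tri(1) = 10; |p(1)| = 4; equality at z=1: no.


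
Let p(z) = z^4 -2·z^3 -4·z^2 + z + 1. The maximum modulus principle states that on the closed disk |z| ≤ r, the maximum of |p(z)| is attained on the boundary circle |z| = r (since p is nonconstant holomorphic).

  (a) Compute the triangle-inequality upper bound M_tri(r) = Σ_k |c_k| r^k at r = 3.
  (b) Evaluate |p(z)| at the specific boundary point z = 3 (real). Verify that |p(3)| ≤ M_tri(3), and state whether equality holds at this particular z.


Coefficients: c_0 = 1, c_1 = 1, c_2 = -4, c_3 = -2, c_4 = 1. Radius r = 3.
Part (a). Triangle bound: M_tri(r) = Σ_k |c_k| r^k
  = |1|·3^0 + |1|·3^1 + |-4|·3^2 + |-2|·3^3 + |1|·3^4
  = 1 + 3 + 36 + 54 + 81 = 175.
This bounds M(r) := max_{|z|=r} |p(z)| from above; equality holds iff all terms c_k z^k can be made to align in phase at a single z on |z|=r.
Part (b). At z = 3 (real, on the circle |z| = r):
  p(3) = (1)·3^0 + (1)·3^1 + (-4)·3^2 + (-2)·3^3 + (1)·3^4 = -5.
  |p(3)| = 5.
Check: |p(3)| = 5 ≤ 175 = M_tri(3). ✓ Equality does not hold at z = 3 (the coefficients have mixed signs, so the terms do not all align in phase there).

M_tri(3) = 175; |p(3)| = 5; equality at z=3: no.


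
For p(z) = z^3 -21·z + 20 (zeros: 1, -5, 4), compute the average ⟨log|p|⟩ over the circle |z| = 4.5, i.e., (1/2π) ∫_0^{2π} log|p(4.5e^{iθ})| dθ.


Zeros: -5, 1, 4; r = 4.5.
Inside |z| < r: 1, 4. Outside (|z| ≥ r): -5.
p(0) = 20, so log|p(0)| = log(20) = 2.9957.
Apply Jensen: I(r) = log|p(0)| + Σ_k log(r/|z_k|), summed over zeros inside |z| < r.
  log(r/|z_k|) for z_k = 1: log(4.5/1) = 1.5041
  log(r/|z_k|) for z_k = 4: log(4.5/4) = 0.1178
  Outside zeros (-5) contribute nothing to the Jensen sum.
Sum over inside zeros: 1.6219.
I(r) = log|p(0)| + (inside sum) = 2.9957 + 1.6219 = 4.6176.
Note: since some zeros are outside |z| ≤ r, the simplified n·log(r) form does NOT apply — only the inside zeros contribute.

I(r) ≈ 4.6176.


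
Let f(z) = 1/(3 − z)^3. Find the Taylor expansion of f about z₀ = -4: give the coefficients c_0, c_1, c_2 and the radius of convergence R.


Let w = z − z₀, so z = z₀ + w.
Then 3 − z = 3 − (z₀ + w) = (3 − z₀) − w = 7 − w.
f(z) = 1/(7 − w)^3 = (1/(7)^3) · (1 − w/(7))^{−3}.
By the binomial series (1−u)^{−3} = Σ_{n≥0} C(n+2, 2) u^n for |u|<1, with u = w/(7):
  c_n = C(n+2, 2) / (7)^(n+3).
  c_0 = 1/(7)^3 = 1/343.
  c_1 = 3/(7)^4 = 3/2401.
  c_2 = 6/(7)^5 = 6/16807.
The series is valid for |w/d| < 1, i.e. |z − z₀| < |d|.
Radius of convergence: R = |3 − z₀| = |7| = 7 (distance from z₀ to the singularity z = 3).

c_0 = 1/343, c_1 = 3/2401, c_2 = 6/16807; R = 7.


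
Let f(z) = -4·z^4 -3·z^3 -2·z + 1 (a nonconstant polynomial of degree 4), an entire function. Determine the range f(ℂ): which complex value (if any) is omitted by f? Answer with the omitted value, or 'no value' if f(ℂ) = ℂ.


Little Picard bounds the complement of f(ℂ) to at most one point.
For every w ∈ ℂ, the equation p(z) − w = 0 is a nonconstant polynomial in z and hence has at least one root by the fundamental theorem of algebra. So p is surjective onto ℂ, omitting no value.

Omitted value: no value.


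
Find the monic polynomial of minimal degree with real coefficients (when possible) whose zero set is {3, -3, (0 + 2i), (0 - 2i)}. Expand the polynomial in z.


The polynomial is p(z) = ∏_{α ∈ S} (z − α), where S = {3, -3, (0 + 2i), (0 - 2i)}.
Expanding the product yields: p(z) = z^4 -5·z^2 -36.
Note conjugate pairs combine to real quadratics: (z − (0+2i))(z − (0−2i)) = z² + 4.
The resulting polynomial has degree 4 and real coefficients as required.

p(z) = z^4 -5·z^2 -36.


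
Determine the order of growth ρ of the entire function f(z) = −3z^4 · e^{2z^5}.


M(r) = max_{|z|=r} |-3|·|z|^4·|e^{2z^5}| = 3·r^4 · e^{2r^5} (the factors attain their maxima compatibly on |z|=r). Then log M(r) = log 3 + 4·log r + 2r^5, dominated by the last term, so log log M(r) ~ 5·log r. The polynomial factor -3z^4 contributes only a log r term and does not affect the order. ρ = 5.
Therefore ρ = 5.

Order ρ = 5.


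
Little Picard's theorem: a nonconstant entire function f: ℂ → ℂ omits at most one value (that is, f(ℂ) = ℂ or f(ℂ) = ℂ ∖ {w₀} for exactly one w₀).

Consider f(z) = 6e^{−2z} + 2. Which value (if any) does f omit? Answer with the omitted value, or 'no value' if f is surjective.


Little Picard bounds the complement of f(ℂ) to at most one point.
e^{−2z} is never zero on ℂ, so 6·e^{−2z} takes every value in ℂ ∖ {0}. Adding 2 shifts the range to ℂ ∖ {2}. Thus f omits exactly the value 2.

Omitted value: 2.


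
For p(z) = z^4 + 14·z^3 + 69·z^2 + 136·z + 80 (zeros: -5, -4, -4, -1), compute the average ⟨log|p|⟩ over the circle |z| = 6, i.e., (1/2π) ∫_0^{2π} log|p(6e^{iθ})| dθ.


Zeros: -5, -4, -4, -1; r = 6.
Inside |z| < r: -5, -4, -4, -1. Outside (|z| ≥ r): ∅.
p(0) = 80, so log|p(0)| = log(80) = 4.3820.
Apply Jensen: I(r) = log|p(0)| + Σ_k log(r/|z_k|), summed over zeros inside |z| < r.
  log(r/|z_k|) for z_k = -5: log(6/5) = 0.1823
  log(r/|z_k|) for z_k = -4: log(6/4) = 0.4055
  log(r/|z_k|) for z_k = -4: log(6/4) = 0.4055
  log(r/|z_k|) for z_k = -1: log(6/1) = 1.7918
Sum over inside zeros: 2.7850.
I(r) = log|p(0)| + (inside sum) = 4.3820 + 2.7850 = 7.1670.
Closed form (all zeros inside, monic): I(r) = n·log(r) = 4·log(6) = 7.1670. ✓

I(r) ≈ 7.1670.


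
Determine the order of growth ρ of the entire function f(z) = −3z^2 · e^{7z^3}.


M(r) = max_{|z|=r} |-3|·|z|^2·|e^{7z^3}| = 3·r^2 · e^{7r^3} (the factors attain their maxima compatibly on |z|=r). Then log M(r) = log 3 + 2·log r + 7r^3, dominated by the last term, so log log M(r) ~ 3·log r. The polynomial factor -3z^2 contributes only a log r term and does not affect the order. ρ = 3.
Therefore ρ = 3.

Order ρ = 3.


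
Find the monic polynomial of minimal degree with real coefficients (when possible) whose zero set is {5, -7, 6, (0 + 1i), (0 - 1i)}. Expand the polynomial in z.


The polynomial is p(z) = ∏_{α ∈ S} (z − α), where S = {5, -7, 6, (0 + 1i), (0 - 1i)}.
Expanding the product yields: p(z) = z^5 -4·z^4 -46·z^3 + 206·z^2 -47·z + 210.
Note conjugate pairs combine to real quadratics: (z − (0+1i))(z − (0−1i)) = z² + 1.
The resulting polynomial has degree 5 and real coefficients as required.

p(z) = z^5 -4·z^4 -46·z^3 + 206·z^2 -47·z + 210.


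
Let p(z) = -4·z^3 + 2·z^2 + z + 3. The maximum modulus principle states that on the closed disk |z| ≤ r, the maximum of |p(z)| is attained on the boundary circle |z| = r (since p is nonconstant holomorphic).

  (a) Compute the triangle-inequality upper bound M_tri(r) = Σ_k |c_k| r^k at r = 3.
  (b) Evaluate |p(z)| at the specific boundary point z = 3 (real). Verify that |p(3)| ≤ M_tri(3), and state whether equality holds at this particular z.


Coefficients: c_0 = 3, c_1 = 1, c_2 = 2, c_3 = -4. Radius r = 3.
Part (a). Triangle bound: M_tri(r) = Σ_k |c_k| r^k
  = |3|·3^0 + |1|·3^1 + |2|·3^2 + |-4|·3^3
  = 3 + 3 + 18 + 108 = 132.
This bounds M(r) := max_{|z|=r} |p(z)| from above; equality holds iff all terms c_k z^k can be made to align in phase at a single z on |z|=r.
Part (b). At z = 3 (real, on the circle |z| = r):
  p(3) = (3)·3^0 + (1)·3^1 + (2)·3^2 + (-4)·3^3 = -84.
  |p(3)| = 84.
Check: |p(3)| = 84 ≤ 132 = M_tri(3). ✓ Equality does not hold at z = 3 (the coefficients have mixed signs, so the terms do not all align in phase there).

M_tri(3) = 132; |p(3)| = 84; equality at z=3: no.


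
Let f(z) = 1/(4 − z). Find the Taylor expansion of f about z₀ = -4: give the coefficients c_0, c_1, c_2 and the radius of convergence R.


Let w = z − z₀, so z = z₀ + w.
Then 4 − z = 4 − (z₀ + w) = (4 − z₀) − w = 8 − w.
f(z) = 1/(8 − w) = (1/(8)) · 1/(1 − w/(8)) = Σ_{n≥0} w^n / (8)^(n+1).
So c_n = 1/(8)^(n+1):
  c_0 = 1/(8)^1 = 1/8.
  c_1 = 1/(8)^2 = 1/64.
  c_2 = 1/(8)^3 = 1/512.
The series is valid for |w/d| < 1, i.e. |z − z₀| < |d|.
Radius of convergence: R = |4 − z₀| = |8| = 8 (distance from z₀ to the singularity z = 4).

c_0 = 1/8, c_1 = 1/64, c_2 = 1/512; R = 8.


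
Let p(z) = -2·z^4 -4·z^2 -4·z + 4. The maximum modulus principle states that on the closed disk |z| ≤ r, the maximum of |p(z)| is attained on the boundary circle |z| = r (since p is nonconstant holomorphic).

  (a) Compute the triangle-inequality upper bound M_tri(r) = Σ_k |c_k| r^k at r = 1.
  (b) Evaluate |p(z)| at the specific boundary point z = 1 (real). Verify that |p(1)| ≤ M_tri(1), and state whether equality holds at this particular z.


Coefficients: c_0 = 4, c_1 = -4, c_2 = -4, c_3 = 0, c_4 = -2. Radius r = 1.
Part (a). Triangle bound: M_tri(r) = Σ_k |c_k| r^k
  = |4|·1^0 + |-4|·1^1 + |-4|·1^2 + |0|·1^3 + |-2|·1^4
  = 4 + 4 + 4 + 0 + 2 = 14.
This bounds M(r) := max_{|z|=r} |p(z)| from above; equality holds iff all terms c_k z^k can be made to align in phase at a single z on |z|=r.
Part (b). At z = 1 (real, on the circle |z| = r):
  p(1) = (4)·1^0 + (-4)·1^1 + (-4)·1^2 + (0)·1^3 + (-2)·1^4 = -6.
  |p(1)| = 6.
Check: |p(1)| = 6 ≤ 14 = M_tri(1). ✓ Equality does not hold at z = 1 (the coefficients have mixed signs, so the terms do not all align in phase there).

M_tri(1) = 14; |p(1)| = 6; equality at z=1: no.


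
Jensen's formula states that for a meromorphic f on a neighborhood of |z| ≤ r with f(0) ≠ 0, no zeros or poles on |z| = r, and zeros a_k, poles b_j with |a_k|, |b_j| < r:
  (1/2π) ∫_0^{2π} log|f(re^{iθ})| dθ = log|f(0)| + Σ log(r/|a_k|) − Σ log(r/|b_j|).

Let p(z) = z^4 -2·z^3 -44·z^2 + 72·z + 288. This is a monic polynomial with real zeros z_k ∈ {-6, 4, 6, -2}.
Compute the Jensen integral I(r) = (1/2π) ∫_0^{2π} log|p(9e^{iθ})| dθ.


Zeros: -6, -2, 4, 6; r = 9.
Inside |z| < r: -6, -2, 4, 6. Outside (|z| ≥ r): ∅.
p(0) = 288, so log|p(0)| = log(288) = 5.6630.
Apply Jensen: I(r) = log|p(0)| + Σ_k log(r/|z_k|), summed over zeros inside |z| < r.
  log(r/|z_k|) for z_k = -6: log(9/6) = 0.4055
  log(r/|z_k|) for z_k = 4: log(9/4) = 0.8109
  log(r/|z_k|) for z_k = 6: log(9/6) = 0.4055
  log(r/|z_k|) for z_k = -2: log(9/2) = 1.5041
Sum over inside zeros: 3.1259.
I(r) = log|p(0)| + (inside sum) = 5.6630 + 3.1259 = 8.7889.
Closed form (all zeros inside, monic): I(r) = n·log(r) = 4·log(9) = 8.7889. ✓

I(r) ≈ 8.7889.


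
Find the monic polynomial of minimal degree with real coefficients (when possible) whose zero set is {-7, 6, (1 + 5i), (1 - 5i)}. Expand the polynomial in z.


The polynomial is p(z) = ∏_{α ∈ S} (z − α), where S = {-7, 6, (1 + 5i), (1 - 5i)}.
Expanding the product yields: p(z) = z^4 -z^3 -18·z^2 + 110·z -1092.
Note conjugate pairs combine to real quadratics: (z − (1+5i))(z − (1−5i)) = z² − 2z + 26.
The resulting polynomial has degree 4 and real coefficients as required.

p(z) = z^4 -z^3 -18·z^2 + 110·z -1092.


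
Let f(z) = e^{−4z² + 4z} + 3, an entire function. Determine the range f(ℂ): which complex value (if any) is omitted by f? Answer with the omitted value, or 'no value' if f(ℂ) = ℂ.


Little Picard bounds the complement of f(ℂ) to at most one point.
The exponent g(z) = −4z² + 4z is a nonconstant polynomial, hence surjective onto ℂ. So e^{g(z)} takes every value in {e^w : w ∈ ℂ} = ℂ ∖ {0}. Adding 3 shifts the range to ℂ ∖ {3}. f omits exactly 3.

Omitted value: 3.


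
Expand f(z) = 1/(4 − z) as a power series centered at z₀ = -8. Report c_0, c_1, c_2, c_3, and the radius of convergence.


Let w = z − z₀, so z = z₀ + w.
Then 4 − z = 4 − (z₀ + w) = (4 − z₀) − w = 12 − w.
f(z) = 1/(12 − w) = (1/(12)) · 1/(1 − w/(12)) = Σ_{n≥0} w^n / (12)^(n+1).
So c_n = 1/(12)^(n+1):
  c_0 = 1/(12)^1 = 1/12.
  c_1 = 1/(12)^2 = 1/144.
  c_2 = 1/(12)^3 = 1/1728.
  c_3 = 1/(12)^4 = 1/20736.
The series is valid for |w/d| < 1, i.e. |z − z₀| < |d|.
Radius of convergence: R = |4 − z₀| = |12| = 12 (distance from z₀ to the singularity z = 4).

c_0 = 1/12, c_1 = 1/144, c_2 = 1/1728, c_3 = 1/20736; R = 12.


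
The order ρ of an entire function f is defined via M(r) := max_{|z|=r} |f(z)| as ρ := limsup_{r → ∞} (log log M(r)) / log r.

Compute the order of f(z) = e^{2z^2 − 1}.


|e^{2z^2 − 1}| = e^{Re(2·z^2) + -1} ≤ e^{2|z|^2 + -1} = e^{2r^2 + -1} on |z| = r, so ρ ≤ 2. Choosing z on |z|=r so that 2·z^2 is real positive (always possible by picking arg z appropriately) gives |f(z)| = e^{2r^2 + -1}, matching the bound. The additive constant -1 does not affect log log M(r) ~ 2·log r. Hence ρ = 2.
Therefore ρ = 2.

Order ρ = 2.


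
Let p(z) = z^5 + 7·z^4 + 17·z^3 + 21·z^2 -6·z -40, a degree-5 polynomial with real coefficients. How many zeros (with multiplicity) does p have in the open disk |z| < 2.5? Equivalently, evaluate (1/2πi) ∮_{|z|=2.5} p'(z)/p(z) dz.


The zeros of p are: -2, (-1 + 2i), (-1 - 2i), -4, 1.
Their magnitudes are: 2, 2.236, 2.236, 4, 1.
Zeros with |z| < R = 2.5: -2, (-1 + 2i), (-1 - 2i), 1.
Count = 4.
By the argument principle, (1/2πi) ∮_{|z|=R} p'(z)/p(z) dz equals exactly this count.

Number of zeros inside |z| < 2.5: 4.


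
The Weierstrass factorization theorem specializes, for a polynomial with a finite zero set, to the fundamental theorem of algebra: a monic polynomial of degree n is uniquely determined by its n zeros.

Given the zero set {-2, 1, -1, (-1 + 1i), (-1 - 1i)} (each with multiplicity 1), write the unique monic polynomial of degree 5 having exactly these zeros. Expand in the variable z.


The polynomial is p(z) = ∏_{α ∈ S} (z − α), where S = {-2, 1, -1, (-1 + 1i), (-1 - 1i)}.
Expanding the product yields: p(z) = z^5 + 4·z^4 + 5·z^3 -6·z -4.
Note conjugate pairs combine to real quadratics: (z − (-1+1i))(z − (-1−1i)) = z² + 2z + 2.
The resulting polynomial has degree 5 and real coefficients as required.

p(z) = z^5 + 4·z^4 + 5·z^3 -6·z -4.


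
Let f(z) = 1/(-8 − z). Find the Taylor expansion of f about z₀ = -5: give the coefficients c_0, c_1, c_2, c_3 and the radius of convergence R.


Let w = z − z₀, so z = z₀ + w.
Then -8 − z = -8 − (z₀ + w) = (-8 − z₀) − w = -3 − w.
f(z) = 1/(-3 − w) = (1/(-3)) · 1/(1 − w/(-3)) = Σ_{n≥0} w^n / (-3)^(n+1).
So c_n = 1/(-3)^(n+1):
  c_0 = 1/(-3)^1 = -1/3.
  c_1 = 1/(-3)^2 = 1/9.
  c_2 = 1/(-3)^3 = -1/27.
  c_3 = 1/(-3)^4 = 1/81.
The series is valid for |w/d| < 1, i.e. |z − z₀| < |d|.
Radius of convergence: R = |-8 − z₀| = |-3| = 3 (distance from z₀ to the singularity z = -8).

c_0 = -1/3, c_1 = 1/9, c_2 = -1/27, c_3 = 1/81; R = 3.


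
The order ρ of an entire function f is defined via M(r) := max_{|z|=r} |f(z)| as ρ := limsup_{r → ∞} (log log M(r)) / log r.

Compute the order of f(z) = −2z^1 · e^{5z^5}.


M(r) = max_{|z|=r} |-2|·|z|^1·|e^{5z^5}| = 2·r^1 · e^{5r^5} (the factors attain their maxima compatibly on |z|=r). Then log M(r) = log 2 + 1·log r + 5r^5, dominated by the last term, so log log M(r) ~ 5·log r. The polynomial factor -2z^1 contributes only a log r term and does not affect the order. ρ = 5.
Therefore ρ = 5.

Order ρ = 5.


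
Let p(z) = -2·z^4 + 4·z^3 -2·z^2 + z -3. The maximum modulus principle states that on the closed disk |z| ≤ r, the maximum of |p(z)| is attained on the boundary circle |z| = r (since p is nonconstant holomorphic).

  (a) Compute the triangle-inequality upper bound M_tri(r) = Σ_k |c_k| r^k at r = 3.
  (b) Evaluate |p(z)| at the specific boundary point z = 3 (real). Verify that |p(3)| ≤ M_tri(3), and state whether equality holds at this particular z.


Coefficients: c_0 = -3, c_1 = 1, c_2 = -2, c_3 = 4, c_4 = -2. Radius r = 3.
Part (a). Triangle bound: M_tri(r) = Σ_k |c_k| r^k
  = |-3|·3^0 + |1|·3^1 + |-2|·3^2 + |4|·3^3 + |-2|·3^4
  = 3 + 3 + 18 + 108 + 162 = 294.
This bounds M(r) := max_{|z|=r} |p(z)| from above; equality holds iff all terms c_k z^k can be made to align in phase at a single z on |z|=r.
Part (b). At z = 3 (real, on the circle |z| = r):
  p(3) = (-3)·3^0 + (1)·3^1 + (-2)·3^2 + (4)·3^3 + (-2)·3^4 = -72.
  |p(3)| = 72.
Check: |p(3)| = 72 ≤ 294 = M_tri(3). ✓ Equality does not hold at z = 3 (the coefficients have mixed signs, so the terms do not all align in phase there).

M_tri(3) = 294; |p(3)| = 72; equality at z=3: no.


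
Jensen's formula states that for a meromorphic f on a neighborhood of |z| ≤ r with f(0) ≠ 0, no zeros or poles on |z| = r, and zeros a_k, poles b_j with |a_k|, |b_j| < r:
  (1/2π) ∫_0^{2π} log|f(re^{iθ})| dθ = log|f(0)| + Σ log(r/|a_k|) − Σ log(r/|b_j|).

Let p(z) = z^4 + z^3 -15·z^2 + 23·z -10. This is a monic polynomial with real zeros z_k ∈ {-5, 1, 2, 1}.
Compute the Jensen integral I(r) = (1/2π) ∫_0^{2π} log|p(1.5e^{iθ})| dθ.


Zeros: -5, 1, 1, 2; r = 1.5.
Inside |z| < r: 1, 1. Outside (|z| ≥ r): -5, 2.
p(0) = -10, so log|p(0)| = log(10) = 2.3026.
Apply Jensen: I(r) = log|p(0)| + Σ_k log(r/|z_k|), summed over zeros inside |z| < r.
  log(r/|z_k|) for z_k = 1: log(1.5/1) = 0.4055
  log(r/|z_k|) for z_k = 1: log(1.5/1) = 0.4055
  Outside zeros (-5, 2) contribute nothing to the Jensen sum.
Sum over inside zeros: 0.8109.
I(r) = log|p(0)| + (inside sum) = 2.3026 + 0.8109 = 3.1135.
Note: since some zeros are outside |z| ≤ r, the simplified n·log(r) form does NOT apply — only the inside zeros contribute.

I(r) ≈ 3.1135.


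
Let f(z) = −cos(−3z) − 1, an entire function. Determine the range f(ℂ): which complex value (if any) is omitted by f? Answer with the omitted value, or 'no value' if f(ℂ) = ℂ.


Little Picard bounds the complement of f(ℂ) to at most one point.
cos is entire and surjective onto ℂ: for every w ∈ ℂ, cos(ζ) = w has a solution ζ ∈ ℂ (e.g., via the complex inverse arccos). With ζ = −3z this gives z = ζ/(-3). Then -1·cos(−3z) takes every value in -1·ℂ = ℂ, and adding -1 is a bijection of ℂ. So f is surjective and omits no value. (Note: only on the real line is cos bounded by [−1, 1].)

Omitted value: no value.


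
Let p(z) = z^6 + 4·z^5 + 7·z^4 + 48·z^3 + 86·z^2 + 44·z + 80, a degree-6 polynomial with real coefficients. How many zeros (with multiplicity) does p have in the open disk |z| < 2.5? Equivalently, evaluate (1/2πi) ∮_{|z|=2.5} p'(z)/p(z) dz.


The zeros of p are: -2, (1 + 3i), (1 - 3i), (0 + 1i), (0 - 1i), -4.
Their magnitudes are: 2, 3.162, 3.162, 1, 1, 4.
Zeros with |z| < R = 2.5: -2, (0 + 1i), (0 - 1i).
Count = 3.
By the argument principle, (1/2πi) ∮_{|z|=R} p'(z)/p(z) dz equals exactly this count.

Number of zeros inside |z| < 2.5: 3.


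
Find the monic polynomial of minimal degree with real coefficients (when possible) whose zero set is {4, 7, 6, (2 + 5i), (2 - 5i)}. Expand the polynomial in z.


The polynomial is p(z) = ∏_{α ∈ S} (z − α), where S = {4, 7, 6, (2 + 5i), (2 - 5i)}.
Expanding the product yields: p(z) = z^5 -21·z^4 + 191·z^3 -1037·z^2 + 3398·z -4872.
Note conjugate pairs combine to real quadratics: (z − (2+5i))(z − (2−5i)) = z² − 4z + 29.
The resulting polynomial has degree 5 and real coefficients as required.

p(z) = z^5 -21·z^4 + 191·z^3 -1037·z^2 + 3398·z -4872.


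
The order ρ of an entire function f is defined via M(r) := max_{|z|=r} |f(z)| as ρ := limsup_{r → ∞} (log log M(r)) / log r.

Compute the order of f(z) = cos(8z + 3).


cos(w) is a linear combination of e^{iw} and e^{−iw} (or e^w, e^{−w} in the hyperbolic case), so |cos(w)| ≤ e^{|w|}. With w = 8z + 3, |w| ≤ 8|z| + 3 = 8r + 3 on |z| = r, giving M(r) ≤ e^{8r + 3}, so ρ ≤ 1. On a suitable ray (z = it for sin/cos; z = t for sinh/cosh, t real → ∞), |cos(8z + 3)| grows like e^{8|t|}/2, so ρ ≥ 1. Hence ρ = 1.
Therefore ρ = 1.

Order ρ = 1.


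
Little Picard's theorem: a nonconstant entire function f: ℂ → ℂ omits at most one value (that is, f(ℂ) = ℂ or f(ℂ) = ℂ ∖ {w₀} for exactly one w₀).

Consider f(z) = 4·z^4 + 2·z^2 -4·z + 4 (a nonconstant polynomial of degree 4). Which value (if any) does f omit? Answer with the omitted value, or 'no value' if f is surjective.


Little Picard bounds the complement of f(ℂ) to at most one point.
For every w ∈ ℂ, the equation p(z) − w = 0 is a nonconstant polynomial in z and hence has at least one root by the fundamental theorem of algebra. So p is surjective onto ℂ, omitting no value.

Omitted value: no value.


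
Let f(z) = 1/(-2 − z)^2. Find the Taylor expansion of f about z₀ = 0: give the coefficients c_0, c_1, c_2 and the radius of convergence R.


Let w = z − z₀, so z = z₀ + w.
Then -2 − z = -2 − (z₀ + w) = (-2 − z₀) − w = -2 − w.
f(z) = 1/(-2 − w)^2 = (1/(-2)^2) · (1 − w/(-2))^{−2}.
By the binomial series (1−u)^{−2} = Σ_{n≥0} C(n+1, 1) u^n for |u|<1, with u = w/(-2):
  c_n = C(n+1, 1) / (-2)^(n+2).
  c_0 = 1/(-2)^2 = 1/4.
  c_1 = 2/(-2)^3 = -1/4.
  c_2 = 3/(-2)^4 = 3/16.
The series is valid for |w/d| < 1, i.e. |z − z₀| < |d|.
Radius of convergence: R = |-2 − z₀| = |-2| = 2 (distance from z₀ to the singularity z = -2).

c_0 = 1/4, c_1 = -1/4, c_2 = 3/16; R = 2.


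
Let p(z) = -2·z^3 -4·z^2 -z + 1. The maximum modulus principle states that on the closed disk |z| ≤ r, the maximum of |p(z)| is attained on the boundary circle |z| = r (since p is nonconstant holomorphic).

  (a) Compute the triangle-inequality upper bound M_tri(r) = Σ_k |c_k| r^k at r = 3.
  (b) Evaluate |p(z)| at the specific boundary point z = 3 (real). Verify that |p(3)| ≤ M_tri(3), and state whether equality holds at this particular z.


Coefficients: c_0 = 1, c_1 = -1, c_2 = -4, c_3 = -2. Radius r = 3.
Part (a). Triangle bound: M_tri(r) = Σ_k |c_k| r^k
  = |1|·3^0 + |-1|·3^1 + |-4|·3^2 + |-2|·3^3
  = 1 + 3 + 36 + 54 = 94.
This bounds M(r) := max_{|z|=r} |p(z)| from above; equality holds iff all terms c_k z^k can be made to align in phase at a single z on |z|=r.
Part (b). At z = 3 (real, on the circle |z| = r):
  p(3) = (1)·3^0 + (-1)·3^1 + (-4)·3^2 + (-2)·3^3 = -92.
  |p(3)| = 92.
Check: |p(3)| = 92 ≤ 94 = M_tri(3). ✓ Equality does not hold at z = 3 (the coefficients have mixed signs, so the terms do not all align in phase there).

M_tri(3) = 94; |p(3)| = 92; equality at z=3: no.


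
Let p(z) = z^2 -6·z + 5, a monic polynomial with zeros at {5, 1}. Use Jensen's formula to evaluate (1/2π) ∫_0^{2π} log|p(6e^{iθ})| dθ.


Zeros: 1, 5; r = 6.
Inside |z| < r: 1, 5. Outside (|z| ≥ r): ∅.
p(0) = 5, so log|p(0)| = log(5) = 1.6094.
Apply Jensen: I(r) = log|p(0)| + Σ_k log(r/|z_k|), summed over zeros inside |z| < r.
  log(r/|z_k|) for z_k = 5: log(6/5) = 0.1823
  log(r/|z_k|) for z_k = 1: log(6/1) = 1.7918
Sum over inside zeros: 1.9741.
I(r) = log|p(0)| + (inside sum) = 1.6094 + 1.9741 = 3.5835.
Closed form (all zeros inside, monic): I(r) = n·log(r) = 2·log(6) = 3.5835. ✓

I(r) ≈ 3.5835.


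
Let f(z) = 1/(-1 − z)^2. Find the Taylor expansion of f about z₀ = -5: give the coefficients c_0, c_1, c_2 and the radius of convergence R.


Let w = z − z₀, so z = z₀ + w.
Then -1 − z = -1 − (z₀ + w) = (-1 − z₀) − w = 4 − w.
f(z) = 1/(4 − w)^2 = (1/(4)^2) · (1 − w/(4))^{−2}.
By the binomial series (1−u)^{−2} = Σ_{n≥0} C(n+1, 1) u^n for |u|<1, with u = w/(4):
  c_n = C(n+1, 1) / (4)^(n+2).
  c_0 = 1/(4)^2 = 1/16.
  c_1 = 2/(4)^3 = 1/32.
  c_2 = 3/(4)^4 = 3/256.
The series is valid for |w/d| < 1, i.e. |z − z₀| < |d|.
Radius of convergence: R = |-1 − z₀| = |4| = 4 (distance from z₀ to the singularity z = -1).

c_0 = 1/16, c_1 = 1/32, c_2 = 3/256; R = 4.


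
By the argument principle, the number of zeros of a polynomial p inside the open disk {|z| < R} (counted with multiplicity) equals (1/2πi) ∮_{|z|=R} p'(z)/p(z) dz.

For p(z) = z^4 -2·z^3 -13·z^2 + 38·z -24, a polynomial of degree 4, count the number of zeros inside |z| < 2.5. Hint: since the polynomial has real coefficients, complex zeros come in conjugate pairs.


The zeros of p are: 1, -4, 3, 2.
Their magnitudes are: 1, 4, 3, 2.
Zeros with |z| < R = 2.5: 1, 2.
Count = 2.
By the argument principle, (1/2πi) ∮_{|z|=R} p'(z)/p(z) dz equals exactly this count.

Number of zeros inside |z| < 2.5: 2.


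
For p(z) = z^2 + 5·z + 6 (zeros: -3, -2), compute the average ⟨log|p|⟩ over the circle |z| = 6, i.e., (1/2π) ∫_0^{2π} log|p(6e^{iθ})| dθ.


Zeros: -3, -2; r = 6.
Inside |z| < r: -3, -2. Outside (|z| ≥ r): ∅.
p(0) = 6, so log|p(0)| = log(6) = 1.7918.
Apply Jensen: I(r) = log|p(0)| + Σ_k log(r/|z_k|), summed over zeros inside |z| < r.
  log(r/|z_k|) for z_k = -3: log(6/3) = 0.6931
  log(r/|z_k|) for z_k = -2: log(6/2) = 1.0986
Sum over inside zeros: 1.7918.
I(r) = log|p(0)| + (inside sum) = 1.7918 + 1.7918 = 3.5835.
Closed form (all zeros inside, monic): I(r) = n·log(r) = 2·log(6) = 3.5835. ✓

I(r) ≈ 3.5835.


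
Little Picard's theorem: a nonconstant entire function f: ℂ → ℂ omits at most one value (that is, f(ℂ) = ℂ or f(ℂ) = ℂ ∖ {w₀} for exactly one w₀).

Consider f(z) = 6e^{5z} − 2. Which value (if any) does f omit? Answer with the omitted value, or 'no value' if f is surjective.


Little Picard bounds the complement of f(ℂ) to at most one point.
e^{5z} is never zero on ℂ, so 6·e^{5z} takes every value in ℂ ∖ {0}. Adding -2 shifts the range to ℂ ∖ {-2}. Thus f omits exactly the value -2.

Omitted value: -2.


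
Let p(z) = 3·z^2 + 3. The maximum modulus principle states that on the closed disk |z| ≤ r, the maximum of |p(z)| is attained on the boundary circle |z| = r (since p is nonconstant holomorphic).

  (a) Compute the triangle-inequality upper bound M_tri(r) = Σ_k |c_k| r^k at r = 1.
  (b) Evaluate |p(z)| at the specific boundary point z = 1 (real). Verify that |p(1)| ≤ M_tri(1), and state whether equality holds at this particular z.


Coefficients: c_0 = 3, c_1 = 0, c_2 = 3. Radius r = 1.
Part (a). Triangle bound: M_tri(r) = Σ_k |c_k| r^k
  = |3|·1^0 + |0|·1^1 + |3|·1^2
  = 3 + 0 + 3 = 6.
This bounds M(r) := max_{|z|=r} |p(z)| from above; equality holds iff all terms c_k z^k can be made to align in phase at a single z on |z|=r.
Part (b). At z = 1 (real, on the circle |z| = r):
  p(1) = (3)·1^0 + (0)·1^1 + (3)·1^2 = 6.
  |p(1)| = 6.
Since all nonzero coefficients share the same sign, |p(1)| = 6 = M_tri(1); the triangle bound is attained at z = 1, so in fact M(r) = 6.

M_tri(1) = 6; |p(1)| = 6; equality at z=1: yes.
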